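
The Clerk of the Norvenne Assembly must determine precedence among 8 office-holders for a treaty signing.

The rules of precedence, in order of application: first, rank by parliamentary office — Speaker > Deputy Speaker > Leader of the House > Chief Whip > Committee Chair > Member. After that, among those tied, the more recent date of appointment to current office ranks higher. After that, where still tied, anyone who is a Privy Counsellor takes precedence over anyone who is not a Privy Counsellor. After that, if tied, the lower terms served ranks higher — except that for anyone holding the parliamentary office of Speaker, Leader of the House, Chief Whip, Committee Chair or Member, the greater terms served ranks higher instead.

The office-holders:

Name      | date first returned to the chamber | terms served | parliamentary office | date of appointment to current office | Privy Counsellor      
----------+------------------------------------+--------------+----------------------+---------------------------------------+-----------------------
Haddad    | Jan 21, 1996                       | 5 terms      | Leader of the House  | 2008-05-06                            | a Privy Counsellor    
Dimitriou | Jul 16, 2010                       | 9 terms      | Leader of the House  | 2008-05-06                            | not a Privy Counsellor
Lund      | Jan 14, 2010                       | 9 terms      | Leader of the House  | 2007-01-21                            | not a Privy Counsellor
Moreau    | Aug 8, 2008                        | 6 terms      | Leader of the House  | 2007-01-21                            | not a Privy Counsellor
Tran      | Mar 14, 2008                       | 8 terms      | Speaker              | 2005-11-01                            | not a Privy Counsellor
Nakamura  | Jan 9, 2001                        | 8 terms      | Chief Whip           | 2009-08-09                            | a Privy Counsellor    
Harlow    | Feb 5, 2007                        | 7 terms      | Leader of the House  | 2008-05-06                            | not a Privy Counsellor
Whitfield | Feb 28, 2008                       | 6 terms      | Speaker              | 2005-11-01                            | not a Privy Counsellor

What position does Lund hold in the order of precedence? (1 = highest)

By parliamentary office: Tran and Whitfield (Speaker); then Haddad, Dimitriou, Harlow, Lund and Moreau (Leader of the House); then Nakamura (Chief Whip).
Tran and Whitfield both have date of appointment to current office 2005-11-01, so the next rule applies.
Tran and Whitfield are each not a Privy Counsellor, so the next rule applies.
Among Tran and Whitfield, by terms served (higher first) (reversed rule for this group): Tran (8 terms) before Whitfield (6 terms).
Among Haddad, Dimitriou, Harlow, Lund and Moreau, by date of appointment to current office (later first): Haddad, Dimitriou and Harlow (2008-05-06) before Lund and Moreau (2007-01-21).
Among Haddad, Dimitriou and Harlow, a Privy Counsellor before not a Privy Counsellor: Haddad (a Privy Counsellor) before Dimitriou and Harlow (not a Privy Counsellor).
Among Dimitriou and Harlow, by terms served (higher first) (reversed rule for this group): Dimitriou (9 terms) before Harlow (7 terms).
Lund and Moreau are each not a Privy Counsellor, so the next rule applies.
Among Lund and Moreau, by terms served (higher first) (reversed rule for this group): Lund (9 terms) before Moreau (6 terms).
Order: Tran, Whitfield, Haddad, Dimitriou, Harlow, Lund, Moreau, Nakamura. So position 6.

6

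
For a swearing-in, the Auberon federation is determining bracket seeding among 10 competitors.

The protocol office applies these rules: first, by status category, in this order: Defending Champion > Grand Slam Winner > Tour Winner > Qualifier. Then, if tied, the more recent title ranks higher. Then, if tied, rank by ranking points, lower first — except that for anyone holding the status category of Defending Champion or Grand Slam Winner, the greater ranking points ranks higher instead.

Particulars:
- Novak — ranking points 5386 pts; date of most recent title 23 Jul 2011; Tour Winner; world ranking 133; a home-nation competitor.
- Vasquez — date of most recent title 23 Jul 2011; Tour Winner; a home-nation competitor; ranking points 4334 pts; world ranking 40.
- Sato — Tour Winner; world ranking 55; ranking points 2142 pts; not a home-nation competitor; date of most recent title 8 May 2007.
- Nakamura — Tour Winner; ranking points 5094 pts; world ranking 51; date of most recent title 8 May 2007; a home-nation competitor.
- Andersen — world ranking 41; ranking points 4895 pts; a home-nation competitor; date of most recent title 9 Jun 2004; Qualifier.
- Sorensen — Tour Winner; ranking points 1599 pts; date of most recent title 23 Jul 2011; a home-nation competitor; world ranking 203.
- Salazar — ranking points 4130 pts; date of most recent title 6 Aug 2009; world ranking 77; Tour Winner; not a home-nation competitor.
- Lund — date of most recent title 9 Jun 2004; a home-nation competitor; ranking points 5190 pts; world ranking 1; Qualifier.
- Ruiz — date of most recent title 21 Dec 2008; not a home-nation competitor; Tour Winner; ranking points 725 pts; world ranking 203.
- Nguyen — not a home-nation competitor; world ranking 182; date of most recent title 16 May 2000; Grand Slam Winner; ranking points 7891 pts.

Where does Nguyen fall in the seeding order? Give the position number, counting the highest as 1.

By status category: Nguyen (Grand Slam Winner); then Sorensen, Vasquez, Novak, Salazar, Ruiz, Sato and Nakamura (Tour Winner); then Andersen and Lund (Qualifier).
Among Sorensen, Vasquez, Novak, Salazar, Ruiz, Sato and Nakamura, by date of most recent title (later first): Sorensen, Vasquez and Novak (23 Jul 2011) before Salazar (6 Aug 2009) before Ruiz (21 Dec 2008) before Sato and Nakamura (8 May 2007).
Among Sorensen, Vasquez and Novak, by ranking points (lower first): Sorensen (1599 pts) before Vasquez (4334 pts) before Novak (5386 pts).
Among Sato and Nakamura, by ranking points (lower first): Sato (2142 pts) before Nakamura (5094 pts).
Andersen and Lund both have date of most recent title 9 Jun 2004, so the next rule applies.
Among Andersen and Lund, by ranking points (lower first): Andersen (4895 pts) before Lund (5190 pts).
Order: Nguyen, Sorensen, Vasquez, Novak, Salazar, Ruiz, Sato, Nakamura, Andersen, Lund. So position 1.

1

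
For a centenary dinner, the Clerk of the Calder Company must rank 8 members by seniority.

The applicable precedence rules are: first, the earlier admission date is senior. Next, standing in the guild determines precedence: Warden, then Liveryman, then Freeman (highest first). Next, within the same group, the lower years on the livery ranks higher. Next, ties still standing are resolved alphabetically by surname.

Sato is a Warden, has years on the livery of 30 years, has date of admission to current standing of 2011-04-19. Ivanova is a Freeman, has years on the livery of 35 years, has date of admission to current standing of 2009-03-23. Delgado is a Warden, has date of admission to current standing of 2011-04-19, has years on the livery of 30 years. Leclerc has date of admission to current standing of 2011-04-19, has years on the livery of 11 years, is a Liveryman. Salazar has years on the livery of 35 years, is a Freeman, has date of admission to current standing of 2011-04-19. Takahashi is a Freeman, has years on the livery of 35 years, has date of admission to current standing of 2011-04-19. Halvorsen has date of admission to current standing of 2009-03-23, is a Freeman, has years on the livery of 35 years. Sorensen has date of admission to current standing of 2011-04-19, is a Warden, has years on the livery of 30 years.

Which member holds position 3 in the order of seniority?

Delgado

By date of admission to current standing (earlier first): Halvorsen and Ivanova (both 2009-03-23); then Delgado, Sato, Sorensen, Leclerc, Salazar and Takahashi (each 2011-04-19).
Halvorsen and Ivanova are each Freeman, so the next rule applies.
Halvorsen and Ivanova both have years on the livery 35 years, so the next rule applies.
Among Halvorsen and Ivanova, alphabetically by surname: Halvorsen before Ivanova.
Among Delgado, Sato, Sorensen, Leclerc, Salazar and Takahashi, by standing in the guild: Delgado, Sato and Sorensen (Warden) before Leclerc (Liveryman) before Salazar and Takahashi (Freeman).
Delgado, Sato and Sorensen all have years on the livery 30 years, so the next rule applies.
Among Delgado, Sato and Sorensen, alphabetically by surname: Delgado before Sato before Sorensen.
Salazar and Takahashi both have years on the livery 35 years, so the next rule applies.
Among Salazar and Takahashi, alphabetically by surname: Salazar before Takahashi.
Order: Halvorsen, Ivanova, Delgado, Sato, Sorensen, Leclerc, Salazar, Takahashi.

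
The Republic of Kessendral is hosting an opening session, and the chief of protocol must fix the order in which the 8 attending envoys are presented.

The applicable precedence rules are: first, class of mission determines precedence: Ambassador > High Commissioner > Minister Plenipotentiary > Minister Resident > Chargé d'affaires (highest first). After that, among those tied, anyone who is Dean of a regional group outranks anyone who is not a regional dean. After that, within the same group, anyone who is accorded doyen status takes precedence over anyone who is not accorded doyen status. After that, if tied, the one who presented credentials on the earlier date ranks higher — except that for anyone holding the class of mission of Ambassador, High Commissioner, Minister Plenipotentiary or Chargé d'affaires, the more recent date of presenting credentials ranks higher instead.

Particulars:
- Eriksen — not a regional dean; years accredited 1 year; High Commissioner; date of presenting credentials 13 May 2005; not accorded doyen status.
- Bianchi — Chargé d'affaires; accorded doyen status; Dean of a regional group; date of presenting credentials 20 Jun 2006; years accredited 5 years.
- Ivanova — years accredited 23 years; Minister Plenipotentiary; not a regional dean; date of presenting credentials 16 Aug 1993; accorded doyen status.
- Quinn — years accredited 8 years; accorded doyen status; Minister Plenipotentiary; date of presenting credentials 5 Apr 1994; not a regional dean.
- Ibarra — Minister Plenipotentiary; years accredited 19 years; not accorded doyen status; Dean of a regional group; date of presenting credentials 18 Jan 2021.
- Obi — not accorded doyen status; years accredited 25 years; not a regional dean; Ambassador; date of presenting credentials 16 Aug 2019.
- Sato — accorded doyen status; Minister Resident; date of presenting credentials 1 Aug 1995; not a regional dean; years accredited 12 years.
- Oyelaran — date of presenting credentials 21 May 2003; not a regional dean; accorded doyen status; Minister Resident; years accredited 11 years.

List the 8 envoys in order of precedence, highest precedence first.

Obi, Eriksen, Ibarra, Quinn, Ivanova, Sato, Oyelaran, Bianchi

By class of mission: Obi (Ambassador); then Eriksen (High Commissioner); then Ibarra, Quinn and Ivanova (Minister Plenipotentiary); then Sato and Oyelaran (Minister Resident); then Bianchi (Chargé d'affaires).
Among Ibarra, Quinn and Ivanova, Dean of a regional group before not a regional dean: Ibarra (Dean of a regional group) before Quinn and Ivanova (not a regional dean).
Quinn and Ivanova are each accorded doyen status, so the next rule applies.
Among Quinn and Ivanova, by date of presenting credentials (later first) (reversed rule for this group): Quinn (5 Apr 1994) before Ivanova (16 Aug 1993).
Sato and Oyelaran are each not a regional dean, so the next rule applies.
Sato and Oyelaran are each accorded doyen status, so the next rule applies.
Among Sato and Oyelaran, by date of presenting credentials (earlier first): Sato (1 Aug 1995) before Oyelaran (21 May 2003).
Full order: Obi, Eriksen, Ibarra, Quinn, Ivanova, Sato, Oyelaran, Bianchi.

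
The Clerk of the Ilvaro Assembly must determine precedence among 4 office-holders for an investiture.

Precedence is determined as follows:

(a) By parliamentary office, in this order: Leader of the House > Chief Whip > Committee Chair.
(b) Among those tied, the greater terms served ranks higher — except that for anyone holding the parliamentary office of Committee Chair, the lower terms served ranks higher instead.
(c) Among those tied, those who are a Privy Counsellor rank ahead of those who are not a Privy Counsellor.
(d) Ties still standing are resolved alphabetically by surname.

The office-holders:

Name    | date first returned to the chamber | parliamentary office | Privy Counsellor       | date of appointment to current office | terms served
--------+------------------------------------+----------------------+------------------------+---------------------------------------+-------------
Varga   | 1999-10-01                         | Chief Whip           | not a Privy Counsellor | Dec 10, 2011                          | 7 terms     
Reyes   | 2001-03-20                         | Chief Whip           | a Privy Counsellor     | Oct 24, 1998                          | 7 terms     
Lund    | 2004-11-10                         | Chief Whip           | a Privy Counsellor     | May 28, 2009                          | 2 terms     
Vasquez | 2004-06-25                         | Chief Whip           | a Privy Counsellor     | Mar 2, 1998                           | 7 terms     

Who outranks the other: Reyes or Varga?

Reyes

By parliamentary office: Reyes, Vasquez, Varga and Lund (Chief Whip).
Among Reyes, Vasquez, Varga and Lund, by terms served (higher first): Reyes, Vasquez and Varga (7 terms) before Lund (2 terms).
Among Reyes, Vasquez and Varga, a Privy Counsellor before not a Privy Counsellor: Reyes and Vasquez (a Privy Counsellor) before Varga (not a Privy Counsellor).
Among Reyes and Vasquez, alphabetically by surname: Reyes before Vasquez.
So Reyes takes precedence.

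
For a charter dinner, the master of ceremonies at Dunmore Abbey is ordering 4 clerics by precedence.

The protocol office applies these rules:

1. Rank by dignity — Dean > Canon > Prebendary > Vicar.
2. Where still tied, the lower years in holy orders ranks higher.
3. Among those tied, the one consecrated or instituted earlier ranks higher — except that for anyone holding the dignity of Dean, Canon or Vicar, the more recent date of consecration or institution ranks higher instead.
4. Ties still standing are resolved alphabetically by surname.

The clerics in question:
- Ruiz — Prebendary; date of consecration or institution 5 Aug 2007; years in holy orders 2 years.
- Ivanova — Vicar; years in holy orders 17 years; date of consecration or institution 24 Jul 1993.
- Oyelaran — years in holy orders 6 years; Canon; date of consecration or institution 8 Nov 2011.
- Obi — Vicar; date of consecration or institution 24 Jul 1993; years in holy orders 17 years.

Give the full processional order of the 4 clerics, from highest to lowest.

Oyelaran, Ruiz, Ivanova, Obi

By dignity: Oyelaran (Canon); then Ruiz (Prebendary); then Ivanova and Obi (Vicar).
Ivanova and Obi both have years in holy orders 17 years, so the next rule applies.
Ivanova and Obi both have date of consecration or institution 24 Jul 1993, so the next rule applies.
Among Ivanova and Obi, alphabetically by surname: Ivanova before Obi.
Full order: Oyelaran, Ruiz, Ivanova, Obi.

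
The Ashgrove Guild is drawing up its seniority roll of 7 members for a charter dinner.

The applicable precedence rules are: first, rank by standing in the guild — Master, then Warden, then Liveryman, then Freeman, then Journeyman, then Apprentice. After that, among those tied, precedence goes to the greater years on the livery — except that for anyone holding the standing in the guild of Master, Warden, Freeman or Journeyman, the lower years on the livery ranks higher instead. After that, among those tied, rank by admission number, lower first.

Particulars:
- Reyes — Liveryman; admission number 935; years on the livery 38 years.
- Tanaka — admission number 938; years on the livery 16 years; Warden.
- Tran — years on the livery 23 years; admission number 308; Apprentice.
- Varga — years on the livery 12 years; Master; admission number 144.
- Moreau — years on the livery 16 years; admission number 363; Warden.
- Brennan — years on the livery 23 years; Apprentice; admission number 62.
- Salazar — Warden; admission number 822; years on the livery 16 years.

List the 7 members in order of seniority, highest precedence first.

By standing in the guild: Varga (Master); then Moreau, Salazar and Tanaka (Warden); then Reyes (Liveryman); then Brennan and Tran (Apprentice).
Moreau, Salazar and Tanaka all have years on the livery 16 years, so the next rule applies.
Among Moreau, Salazar and Tanaka, by admission number (lower first): Moreau (363) before Salazar (822) before Tanaka (938).
Brennan and Tran both have years on the livery 23 years, so the next rule applies.
Among Brennan and Tran, by admission number (lower first): Brennan (62) before Tran (308).
Full order: Varga, Moreau, Salazar, Tanaka, Reyes, Brennan, Tran.

Varga, Moreau, Salazar, Tanaka, Reyes, Brennan, Tran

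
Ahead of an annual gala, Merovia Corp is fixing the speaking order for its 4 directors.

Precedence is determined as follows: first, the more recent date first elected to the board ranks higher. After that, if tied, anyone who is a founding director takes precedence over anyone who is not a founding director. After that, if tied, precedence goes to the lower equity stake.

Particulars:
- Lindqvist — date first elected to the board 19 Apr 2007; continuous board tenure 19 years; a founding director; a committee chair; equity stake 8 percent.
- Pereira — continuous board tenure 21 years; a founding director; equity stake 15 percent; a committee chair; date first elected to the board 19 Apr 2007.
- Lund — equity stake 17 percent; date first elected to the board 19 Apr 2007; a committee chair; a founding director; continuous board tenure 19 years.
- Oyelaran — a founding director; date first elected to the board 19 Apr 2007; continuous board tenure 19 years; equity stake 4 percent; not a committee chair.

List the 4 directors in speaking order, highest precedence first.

Oyelaran, Lindqvist, Pereira, Lund

By date first elected to the board (later first): Oyelaran, Lindqvist, Pereira and Lund (each 19 Apr 2007).
Oyelaran, Lindqvist, Pereira and Lund are each a founding director, so the next rule applies.
Among Oyelaran, Lindqvist, Pereira and Lund, by equity stake (lower first): Oyelaran (4 percent) before Lindqvist (8 percent) before Pereira (15 percent) before Lund (17 percent).
Full order: Oyelaran, Lindqvist, Pereira, Lund.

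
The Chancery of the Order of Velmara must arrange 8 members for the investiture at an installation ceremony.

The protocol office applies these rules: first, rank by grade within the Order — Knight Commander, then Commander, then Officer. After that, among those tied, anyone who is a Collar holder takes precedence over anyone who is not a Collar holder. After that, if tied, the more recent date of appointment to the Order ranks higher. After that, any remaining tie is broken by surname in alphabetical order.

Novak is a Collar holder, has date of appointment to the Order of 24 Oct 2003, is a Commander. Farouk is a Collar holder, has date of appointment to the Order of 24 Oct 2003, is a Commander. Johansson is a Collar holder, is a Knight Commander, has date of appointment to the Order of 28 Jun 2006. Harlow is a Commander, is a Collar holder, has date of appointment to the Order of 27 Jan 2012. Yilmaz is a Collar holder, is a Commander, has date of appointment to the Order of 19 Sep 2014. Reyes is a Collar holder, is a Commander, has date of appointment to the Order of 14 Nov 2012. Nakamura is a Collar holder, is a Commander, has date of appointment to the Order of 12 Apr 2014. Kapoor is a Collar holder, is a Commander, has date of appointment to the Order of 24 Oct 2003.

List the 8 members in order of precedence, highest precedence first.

By grade within the Order: Johansson (Knight Commander); then Yilmaz, Nakamura, Reyes, Harlow, Farouk, Kapoor and Novak (Commander).
Yilmaz, Nakamura, Reyes, Harlow, Farouk, Kapoor and Novak are each a Collar holder, so the next rule applies.
Among Yilmaz, Nakamura, Reyes, Harlow, Farouk, Kapoor and Novak, by date of appointment to the Order (later first): Yilmaz (19 Sep 2014) before Nakamura (12 Apr 2014) before Reyes (14 Nov 2012) before Harlow (27 Jan 2012) before Farouk, Kapoor and Novak (24 Oct 2003).
Among Farouk, Kapoor and Novak, alphabetically by surname: Farouk before Kapoor before Novak.
Full order: Johansson, Yilmaz, Nakamura, Reyes, Harlow, Farouk, Kapoor, Novak.

Johansson, Yilmaz, Nakamura, Reyes, Harlow, Farouk, Kapoor, Novak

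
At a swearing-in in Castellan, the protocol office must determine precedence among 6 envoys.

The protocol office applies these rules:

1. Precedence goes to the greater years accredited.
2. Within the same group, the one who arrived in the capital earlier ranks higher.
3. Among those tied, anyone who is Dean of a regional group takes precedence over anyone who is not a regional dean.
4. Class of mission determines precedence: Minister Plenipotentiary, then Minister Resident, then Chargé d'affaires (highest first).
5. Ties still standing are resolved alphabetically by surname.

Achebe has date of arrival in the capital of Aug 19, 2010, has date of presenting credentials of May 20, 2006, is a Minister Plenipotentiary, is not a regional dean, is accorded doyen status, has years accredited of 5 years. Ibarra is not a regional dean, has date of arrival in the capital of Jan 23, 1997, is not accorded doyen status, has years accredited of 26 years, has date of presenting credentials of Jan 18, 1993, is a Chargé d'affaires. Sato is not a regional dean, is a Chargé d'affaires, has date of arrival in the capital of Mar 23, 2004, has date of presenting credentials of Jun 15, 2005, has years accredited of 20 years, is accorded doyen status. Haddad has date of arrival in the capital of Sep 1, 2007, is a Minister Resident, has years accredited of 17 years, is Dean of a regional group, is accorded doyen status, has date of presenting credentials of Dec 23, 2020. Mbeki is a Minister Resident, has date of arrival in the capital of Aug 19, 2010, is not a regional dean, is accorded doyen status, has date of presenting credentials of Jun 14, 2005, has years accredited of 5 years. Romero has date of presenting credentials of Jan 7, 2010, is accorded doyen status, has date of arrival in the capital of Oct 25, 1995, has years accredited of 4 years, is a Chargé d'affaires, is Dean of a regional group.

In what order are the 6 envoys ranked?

Ibarra, Sato, Haddad, Achebe, Mbeki, Romero

By years accredited (higher first): Ibarra (26 years); then Sato (20 years); then Haddad (17 years); then Achebe and Mbeki (both 5 years); then Romero (4 years).
Achebe and Mbeki both have date of arrival in the capital Aug 19, 2010, so the next rule applies.
Achebe and Mbeki are each not a regional dean, so the next rule applies.
Among Achebe and Mbeki, by class of mission: Achebe (Minister Plenipotentiary) before Mbeki (Minister Resident).
Full order: Ibarra, Sato, Haddad, Achebe, Mbeki, Romero.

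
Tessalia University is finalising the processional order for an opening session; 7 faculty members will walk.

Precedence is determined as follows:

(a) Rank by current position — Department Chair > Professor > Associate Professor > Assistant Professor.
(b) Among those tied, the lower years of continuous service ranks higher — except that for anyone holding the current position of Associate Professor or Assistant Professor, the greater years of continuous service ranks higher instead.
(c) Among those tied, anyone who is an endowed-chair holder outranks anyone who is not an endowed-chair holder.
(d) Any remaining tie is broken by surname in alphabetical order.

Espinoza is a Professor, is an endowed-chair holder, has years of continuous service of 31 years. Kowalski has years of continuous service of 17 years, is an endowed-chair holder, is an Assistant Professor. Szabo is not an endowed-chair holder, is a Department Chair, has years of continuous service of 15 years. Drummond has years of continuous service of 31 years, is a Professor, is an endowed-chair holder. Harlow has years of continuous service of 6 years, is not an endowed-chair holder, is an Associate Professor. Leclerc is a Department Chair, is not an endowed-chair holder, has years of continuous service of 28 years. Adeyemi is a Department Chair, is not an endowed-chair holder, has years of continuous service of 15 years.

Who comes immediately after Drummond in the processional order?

Espinoza

By current position: Adeyemi, Szabo and Leclerc (Department Chair); then Drummond and Espinoza (Professor); then Harlow (Associate Professor); then Kowalski (Assistant Professor).
Among Adeyemi, Szabo and Leclerc, by years of continuous service (lower first): Adeyemi and Szabo (15 years) before Leclerc (28 years).
Adeyemi and Szabo are each not an endowed-chair holder, so the next rule applies.
Among Adeyemi and Szabo, alphabetically by surname: Adeyemi before Szabo.
Drummond and Espinoza both have years of continuous service 31 years, so the next rule applies.
Drummond and Espinoza are each an endowed-chair holder, so the next rule applies.
Among Drummond and Espinoza, alphabetically by surname: Drummond before Espinoza.
Order: Adeyemi, Szabo, Leclerc, Drummond, Espinoza, Harlow, Kowalski.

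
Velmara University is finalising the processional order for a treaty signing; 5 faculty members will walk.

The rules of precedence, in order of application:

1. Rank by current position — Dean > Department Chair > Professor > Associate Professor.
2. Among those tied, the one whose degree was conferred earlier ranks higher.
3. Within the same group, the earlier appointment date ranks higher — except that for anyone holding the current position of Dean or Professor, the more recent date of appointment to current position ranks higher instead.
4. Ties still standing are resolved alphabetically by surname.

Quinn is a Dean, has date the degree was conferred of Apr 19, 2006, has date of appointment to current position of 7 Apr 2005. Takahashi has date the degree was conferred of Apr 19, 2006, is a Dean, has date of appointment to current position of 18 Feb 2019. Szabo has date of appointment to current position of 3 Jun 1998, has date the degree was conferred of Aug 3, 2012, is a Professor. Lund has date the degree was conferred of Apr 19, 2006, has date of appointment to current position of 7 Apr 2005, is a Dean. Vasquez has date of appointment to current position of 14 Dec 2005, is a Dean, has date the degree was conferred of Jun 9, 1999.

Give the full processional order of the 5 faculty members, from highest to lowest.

Vasquez, Takahashi, Lund, Quinn, Szabo

By current position: Vasquez, Takahashi, Lund and Quinn (Dean); then Szabo (Professor).
Among Vasquez, Takahashi, Lund and Quinn, by date the degree was conferred (earlier first): Vasquez (Jun 9, 1999) before Takahashi, Lund and Quinn (Apr 19, 2006).
Among Takahashi, Lund and Quinn, by date of appointment to current position (later first) (reversed rule for this group): Takahashi (18 Feb 2019) before Lund and Quinn (7 Apr 2005).
Among Lund and Quinn, alphabetically by surname: Lund before Quinn.
Full order: Vasquez, Takahashi, Lund, Quinn, Szabo.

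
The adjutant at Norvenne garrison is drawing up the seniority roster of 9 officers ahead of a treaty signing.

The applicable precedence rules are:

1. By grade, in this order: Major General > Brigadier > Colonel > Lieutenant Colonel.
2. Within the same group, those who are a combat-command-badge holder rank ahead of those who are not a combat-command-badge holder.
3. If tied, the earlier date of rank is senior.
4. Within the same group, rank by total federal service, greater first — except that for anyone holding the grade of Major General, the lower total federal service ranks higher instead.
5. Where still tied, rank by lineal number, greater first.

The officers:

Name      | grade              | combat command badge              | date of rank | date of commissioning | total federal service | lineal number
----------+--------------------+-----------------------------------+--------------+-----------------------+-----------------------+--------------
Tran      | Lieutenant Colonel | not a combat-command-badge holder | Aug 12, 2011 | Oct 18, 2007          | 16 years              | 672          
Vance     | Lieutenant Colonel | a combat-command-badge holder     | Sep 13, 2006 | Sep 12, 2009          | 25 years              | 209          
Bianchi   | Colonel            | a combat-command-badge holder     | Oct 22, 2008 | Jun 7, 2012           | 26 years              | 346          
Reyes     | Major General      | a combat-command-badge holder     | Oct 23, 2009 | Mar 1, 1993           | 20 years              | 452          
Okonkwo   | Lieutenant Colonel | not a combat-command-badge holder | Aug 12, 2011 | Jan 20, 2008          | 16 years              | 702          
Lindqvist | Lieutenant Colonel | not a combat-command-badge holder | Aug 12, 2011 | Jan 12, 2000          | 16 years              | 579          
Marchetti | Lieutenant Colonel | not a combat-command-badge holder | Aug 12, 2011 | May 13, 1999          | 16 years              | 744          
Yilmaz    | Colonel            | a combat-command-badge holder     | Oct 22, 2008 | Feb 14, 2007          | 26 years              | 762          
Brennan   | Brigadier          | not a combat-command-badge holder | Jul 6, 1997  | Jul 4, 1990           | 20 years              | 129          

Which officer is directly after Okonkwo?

Tran

By grade: Reyes (Major General); then Brennan (Brigadier); then Yilmaz and Bianchi (Colonel); then Vance, Marchetti, Okonkwo, Tran and Lindqvist (Lieutenant Colonel).
Yilmaz and Bianchi are each a combat-command-badge holder, so the next rule applies.
Yilmaz and Bianchi both have date of rank Oct 22, 2008, so the next rule applies.
Yilmaz and Bianchi both have total federal service 26 years, so the next rule applies.
Among Yilmaz and Bianchi, by lineal number (higher first): Yilmaz (762) before Bianchi (346).
Among Vance, Marchetti, Okonkwo, Tran and Lindqvist, a combat-command-badge holder before not a combat-command-badge holder: Vance (a combat-command-badge holder) before Marchetti, Okonkwo, Tran and Lindqvist (not a combat-command-badge holder).
Marchetti, Okonkwo, Tran and Lindqvist all have date of rank Aug 12, 2011, so the next rule applies.
Marchetti, Okonkwo, Tran and Lindqvist all have total federal service 16 years, so the next rule applies.
Among Marchetti, Okonkwo, Tran and Lindqvist, by lineal number (higher first): Marchetti (744) before Okonkwo (702) before Tran (672) before Lindqvist (579).
Order: Reyes, Brennan, Yilmaz, Bianchi, Vance, Marchetti, Okonkwo, Tran, Lindqvist.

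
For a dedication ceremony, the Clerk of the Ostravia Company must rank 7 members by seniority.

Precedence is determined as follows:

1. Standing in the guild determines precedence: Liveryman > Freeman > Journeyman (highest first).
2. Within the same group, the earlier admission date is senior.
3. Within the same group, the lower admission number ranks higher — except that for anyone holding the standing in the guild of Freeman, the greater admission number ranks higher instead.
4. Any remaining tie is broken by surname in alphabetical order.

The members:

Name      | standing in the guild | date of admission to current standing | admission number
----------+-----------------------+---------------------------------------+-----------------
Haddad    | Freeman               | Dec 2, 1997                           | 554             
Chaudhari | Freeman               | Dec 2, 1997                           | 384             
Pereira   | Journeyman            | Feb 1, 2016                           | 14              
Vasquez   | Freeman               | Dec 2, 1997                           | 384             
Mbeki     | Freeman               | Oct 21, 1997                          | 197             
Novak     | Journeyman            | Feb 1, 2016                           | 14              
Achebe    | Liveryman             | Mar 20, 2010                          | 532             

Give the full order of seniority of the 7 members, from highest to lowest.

By standing in the guild: Achebe (Liveryman); then Mbeki, Haddad, Chaudhari and Vasquez (Freeman); then Novak and Pereira (Journeyman).
Among Mbeki, Haddad, Chaudhari and Vasquez, by date of admission to current standing (earlier first): Mbeki (Oct 21, 1997) before Haddad, Chaudhari and Vasquez (Dec 2, 1997).
Among Haddad, Chaudhari and Vasquez, by admission number (higher first) (reversed rule for this group): Haddad (554) before Chaudhari and Vasquez (384).
Among Chaudhari and Vasquez, alphabetically by surname: Chaudhari before Vasquez.
Novak and Pereira both have date of admission to current standing Feb 1, 2016, so the next rule applies.
Novak and Pereira both have admission number 14, so the next rule applies.
Among Novak and Pereira, alphabetically by surname: Novak before Pereira.
Full order: Achebe, Mbeki, Haddad, Chaudhari, Vasquez, Novak, Pereira.

Achebe, Mbeki, Haddad, Chaudhari, Vasquez, Novak, Pereira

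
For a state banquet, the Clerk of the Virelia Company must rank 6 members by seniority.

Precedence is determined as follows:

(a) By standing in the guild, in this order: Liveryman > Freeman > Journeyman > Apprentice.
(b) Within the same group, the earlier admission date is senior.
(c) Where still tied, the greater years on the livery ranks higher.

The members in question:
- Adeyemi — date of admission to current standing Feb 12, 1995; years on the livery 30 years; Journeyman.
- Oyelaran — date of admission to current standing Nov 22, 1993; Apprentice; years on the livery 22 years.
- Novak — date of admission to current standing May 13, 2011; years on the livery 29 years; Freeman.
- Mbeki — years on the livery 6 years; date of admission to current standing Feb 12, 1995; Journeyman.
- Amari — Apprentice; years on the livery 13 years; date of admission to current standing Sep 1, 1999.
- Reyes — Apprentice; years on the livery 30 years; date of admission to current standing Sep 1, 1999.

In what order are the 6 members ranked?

By standing in the guild: Novak (Freeman); then Adeyemi and Mbeki (Journeyman); then Oyelaran, Reyes and Amari (Apprentice).
Adeyemi and Mbeki both have date of admission to current standing Feb 12, 1995, so the next rule applies.
Among Adeyemi and Mbeki, by years on the livery (higher first): Adeyemi (30 years) before Mbeki (6 years).
Among Oyelaran, Reyes and Amari, by date of admission to current standing (earlier first): Oyelaran (Nov 22, 1993) before Reyes and Amari (Sep 1, 1999).
Among Reyes and Amari, by years on the livery (higher first): Reyes (30 years) before Amari (13 years).
Full order: Novak, Adeyemi, Mbeki, Oyelaran, Reyes, Amari.

Novak, Adeyemi, Mbeki, Oyelaran, Reyes, Amari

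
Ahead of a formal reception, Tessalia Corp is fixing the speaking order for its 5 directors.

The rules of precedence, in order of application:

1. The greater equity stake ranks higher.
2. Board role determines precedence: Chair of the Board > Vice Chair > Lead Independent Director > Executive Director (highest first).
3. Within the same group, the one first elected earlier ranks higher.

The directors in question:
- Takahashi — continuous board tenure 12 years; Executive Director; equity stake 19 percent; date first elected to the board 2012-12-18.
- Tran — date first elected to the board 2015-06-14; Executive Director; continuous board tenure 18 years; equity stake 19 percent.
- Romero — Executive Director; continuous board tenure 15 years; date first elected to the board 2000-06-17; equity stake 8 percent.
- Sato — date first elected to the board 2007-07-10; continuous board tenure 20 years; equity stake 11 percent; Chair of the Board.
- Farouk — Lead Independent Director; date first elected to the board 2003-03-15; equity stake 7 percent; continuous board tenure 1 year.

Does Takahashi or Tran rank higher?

By equity stake (higher first): Takahashi and Tran (both 19 percent); then Sato (11 percent); then Romero (8 percent); then Farouk (7 percent).
Takahashi and Tran are each Executive Director, so the next rule applies.
Among Takahashi and Tran, by date first elected to the board (earlier first): Takahashi (2012-12-18) before Tran (2015-06-14).
So Takahashi takes precedence.

Takahashi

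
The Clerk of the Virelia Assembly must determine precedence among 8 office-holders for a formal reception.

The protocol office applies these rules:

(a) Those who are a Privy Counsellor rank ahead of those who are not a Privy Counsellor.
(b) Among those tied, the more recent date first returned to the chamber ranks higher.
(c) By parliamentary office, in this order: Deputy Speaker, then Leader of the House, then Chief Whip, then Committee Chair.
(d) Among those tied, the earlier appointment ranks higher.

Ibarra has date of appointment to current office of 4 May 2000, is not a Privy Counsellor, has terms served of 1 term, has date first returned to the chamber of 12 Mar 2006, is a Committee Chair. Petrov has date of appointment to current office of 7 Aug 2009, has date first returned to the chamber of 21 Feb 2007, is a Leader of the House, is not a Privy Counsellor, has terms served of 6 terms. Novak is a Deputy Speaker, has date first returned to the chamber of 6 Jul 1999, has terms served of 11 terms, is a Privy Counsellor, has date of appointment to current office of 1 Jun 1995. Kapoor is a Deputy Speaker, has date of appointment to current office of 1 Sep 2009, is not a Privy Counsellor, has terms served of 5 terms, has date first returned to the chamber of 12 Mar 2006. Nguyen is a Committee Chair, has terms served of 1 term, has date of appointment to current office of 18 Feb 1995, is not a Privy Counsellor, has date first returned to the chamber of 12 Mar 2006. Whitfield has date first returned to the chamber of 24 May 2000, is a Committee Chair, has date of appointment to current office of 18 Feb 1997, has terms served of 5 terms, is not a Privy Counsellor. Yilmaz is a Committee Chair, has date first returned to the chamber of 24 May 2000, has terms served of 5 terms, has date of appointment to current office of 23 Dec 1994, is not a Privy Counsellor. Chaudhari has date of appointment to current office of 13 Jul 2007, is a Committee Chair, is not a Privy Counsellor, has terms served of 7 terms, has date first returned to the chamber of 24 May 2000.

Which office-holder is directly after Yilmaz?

Whitfield

By the first rule: Novak (a Privy Counsellor); then Petrov, Kapoor, Nguyen, Ibarra, Yilmaz, Whitfield and Chaudhari (each not a Privy Counsellor).
Among Petrov, Kapoor, Nguyen, Ibarra, Yilmaz, Whitfield and Chaudhari, by date first returned to the chamber (later first): Petrov (21 Feb 2007) before Kapoor, Nguyen and Ibarra (12 Mar 2006) before Yilmaz, Whitfield and Chaudhari (24 May 2000).
Among Kapoor, Nguyen and Ibarra, by parliamentary office: Kapoor (Deputy Speaker) before Nguyen and Ibarra (Committee Chair).
Among Nguyen and Ibarra, by date of appointment to current office (earlier first): Nguyen (18 Feb 1995) before Ibarra (4 May 2000).
Yilmaz, Whitfield and Chaudhari are each Committee Chair, so the next rule applies.
Among Yilmaz, Whitfield and Chaudhari, by date of appointment to current office (earlier first): Yilmaz (23 Dec 1994) before Whitfield (18 Feb 1997) before Chaudhari (13 Jul 2007).
Order: Novak, Petrov, Kapoor, Nguyen, Ibarra, Yilmaz, Whitfield, Chaudhari.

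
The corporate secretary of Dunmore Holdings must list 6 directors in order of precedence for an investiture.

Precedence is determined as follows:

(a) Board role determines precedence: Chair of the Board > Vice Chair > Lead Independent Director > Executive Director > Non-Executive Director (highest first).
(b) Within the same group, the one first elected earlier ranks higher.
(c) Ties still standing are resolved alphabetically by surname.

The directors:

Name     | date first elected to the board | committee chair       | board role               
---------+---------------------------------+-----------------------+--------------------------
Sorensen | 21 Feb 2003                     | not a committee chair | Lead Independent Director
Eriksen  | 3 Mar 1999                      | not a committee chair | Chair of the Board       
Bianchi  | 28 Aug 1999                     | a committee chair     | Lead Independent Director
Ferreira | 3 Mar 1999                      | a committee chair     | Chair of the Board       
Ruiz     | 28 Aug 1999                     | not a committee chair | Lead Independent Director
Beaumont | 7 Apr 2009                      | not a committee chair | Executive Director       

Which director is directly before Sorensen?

Ruiz

By board role: Eriksen and Ferreira (Chair of the Board); then Bianchi, Ruiz and Sorensen (Lead Independent Director); then Beaumont (Executive Director).
Eriksen and Ferreira both have date first elected to the board 3 Mar 1999, so the next rule applies.
Among Eriksen and Ferreira, alphabetically by surname: Eriksen before Ferreira.
Among Bianchi, Ruiz and Sorensen, by date first elected to the board (earlier first): Bianchi and Ruiz (28 Aug 1999) before Sorensen (21 Feb 2003).
Among Bianchi and Ruiz, alphabetically by surname: Bianchi before Ruiz.
Order: Eriksen, Ferreira, Bianchi, Ruiz, Sorensen, Beaumont.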